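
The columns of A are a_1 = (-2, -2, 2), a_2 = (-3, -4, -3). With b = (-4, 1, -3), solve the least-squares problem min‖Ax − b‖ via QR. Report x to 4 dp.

e_1 = a_1/‖a_1‖ = (-2, -2, 2)/3.4641 = (-0.5774, -0.5774, 0.5774).
r_{12} = e_1·a_2 = 2.3094.
u_2 = a_2 − 2.3094·e_1 = (-1.6667, -2.6667, -4.3333).
‖u_2‖ = 5.3541, so e_2 = (-0.3113, -0.4981, -0.8093).
Qᵀb = (0.0000, 3.1751).
Back-substitute: x_2 = 3.1751/5.3541 = 0.5930.
x_1 = (0.0000 − 2.3094·0.5930)/3.4641 = -0.3953.

x = (-0.3953, 0.5930)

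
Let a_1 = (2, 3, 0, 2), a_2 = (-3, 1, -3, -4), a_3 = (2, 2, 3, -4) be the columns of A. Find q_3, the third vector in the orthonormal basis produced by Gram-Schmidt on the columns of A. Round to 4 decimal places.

a_1 = (2, 3, 0, 2); ‖a_1‖ = 4.1231, so q_1 = (0.4851, 0.7276, 0.0000, 0.4851).
q_1·a_2 = 0.4851·(-3) + 0.7276·1 + 0.0000·(-3) + 0.4851·(-4) = -2.6679.
u_2 = a_2 + 2.6679·q_1 = (-1.7059, 2.9412, -3.0000, -2.7059).
‖u_2‖ = 5.2804, so q_2 = (-0.3231, 0.5570, -0.5681, -0.5124).
q_1·a_3 = 0.4851·2 + 0.7276·2 + 0.0000·3 + 0.4851·(-4) = 0.4851; q_2·a_3 = (-0.3231)·2 + 0.5570·2 + (-0.5681)·3 + (-0.5124)·(-4) = 0.8132.
u_3 = a_3 − 0.4851·q_1 − 0.8132·q_2 = (2.0274, 1.1941, 3.4620, -3.8186).
‖u_3‖ = 5.6660, so q_3 = (0.3578, 0.2107, 0.6110, -0.6739).

q_3 = (0.3578, 0.2107, 0.6110, -0.6739)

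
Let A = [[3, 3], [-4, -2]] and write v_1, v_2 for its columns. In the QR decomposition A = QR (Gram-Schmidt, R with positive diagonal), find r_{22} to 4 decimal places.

v_1 = (3, -4); ‖v_1‖ = 5.0000, so e_1 = (0.6000, -0.8000).
e_1·v_2 = 0.6000·3 + (-0.8000)·(-2) = 3.4000.
u_2 = v_2 − 3.4000·e_1 = (0.9600, 0.7200).
r_{22} = ‖u_2‖ = 1.2000.

r_{22} = 1.2000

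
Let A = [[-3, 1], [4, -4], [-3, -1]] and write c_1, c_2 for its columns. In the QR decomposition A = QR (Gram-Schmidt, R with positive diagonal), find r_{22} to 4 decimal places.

r_{22} = 3.2358

c_1 = (-3, 4, -3); ‖c_1‖ = 5.8310, so q_1 = (-0.5145, 0.6860, -0.5145).
q_1·c_2 = (-0.5145)·1 + 0.6860·(-4) + (-0.5145)·(-1) = -2.7440.
u_2 = c_2 + 2.7440·q_1 = (-0.4118, -2.1176, -2.4118).
r_{22} = ‖u_2‖ = 3.2358.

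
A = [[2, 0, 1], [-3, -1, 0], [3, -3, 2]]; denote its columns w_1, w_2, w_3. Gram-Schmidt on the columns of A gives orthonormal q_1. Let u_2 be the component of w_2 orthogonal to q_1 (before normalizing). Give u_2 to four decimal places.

u_2 = (0.5455, -1.8182, -2.1818)

w_1 = (2, -3, 3); ‖w_1‖ = 4.6904, so q_1 = (0.4264, -0.6396, 0.6396).
q_1·w_2 = 0.4264·0 + (-0.6396)·(-1) + 0.6396·(-3) = -1.2792.
u_2 = w_2 + 1.2792·q_1 = (0.5455, -1.8182, -2.1818).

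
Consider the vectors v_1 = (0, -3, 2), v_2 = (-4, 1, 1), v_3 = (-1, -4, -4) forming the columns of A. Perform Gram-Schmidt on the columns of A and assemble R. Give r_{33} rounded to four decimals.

r_{33} = 5.5685

q_1 = v_1/‖v_1‖ = (0, -3, 2)/3.6056 = (0.0000, -0.8321, 0.5547).
r_{12} = q_1·v_2 = -0.2774.
u_2 = v_2 + 0.2774·q_1 = (-4.0000, 0.7692, 1.1538).
‖u_2‖ = 4.2336, so q_2 = (-0.9448, 0.1817, 0.2725).
r_{13} = q_1·v_3 = 1.1094; r_{23} = q_2·v_3 = -0.8722.
u_3 = v_3 − 1.1094·q_1 + 0.8722·q_2 = (-1.8240, -2.9185, -4.3777).
r_{33} = ‖u_3‖ = 5.5685.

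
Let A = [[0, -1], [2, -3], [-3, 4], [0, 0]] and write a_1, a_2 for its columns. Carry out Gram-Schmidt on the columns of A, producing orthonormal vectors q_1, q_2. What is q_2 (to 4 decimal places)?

q_2 = (-0.9636, -0.2224, -0.1482, 0.0000)

q_1 = a_1/‖a_1‖ = (0, 2, -3, 0)/3.6056 = (0.0000, 0.5547, -0.8321, 0.0000).
r_{12} = q_1·a_2 = -4.9923.
u_2 = a_2 + 4.9923·q_1 = (-1.0000, -0.2308, -0.1538, 0.0000).
‖u_2‖ = 1.0377, so q_2 = (-0.9636, -0.2224, -0.1482, 0.0000).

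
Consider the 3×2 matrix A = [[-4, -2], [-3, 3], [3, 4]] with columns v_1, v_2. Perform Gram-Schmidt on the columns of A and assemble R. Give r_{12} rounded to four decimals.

q_1 = v_1/‖v_1‖ = (-4, -3, 3)/5.8310 = (-0.6860, -0.5145, 0.5145).
r_{12} = q_1·v_2 = 1.8865.

r_{12} = 1.8865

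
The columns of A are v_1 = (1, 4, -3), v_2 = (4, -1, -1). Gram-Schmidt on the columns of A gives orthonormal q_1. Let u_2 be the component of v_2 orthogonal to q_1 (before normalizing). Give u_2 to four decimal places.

v_1 = (1, 4, -3); ‖v_1‖ = 5.0990, so q_1 = (0.1961, 0.7845, -0.5883).
q_1·v_2 = 0.1961·4 + 0.7845·(-1) + (-0.5883)·(-1) = 0.5883.
u_2 = v_2 − 0.5883·q_1 = (3.8846, -1.4615, -0.6538).

u_2 = (3.8846, -1.4615, -0.6538)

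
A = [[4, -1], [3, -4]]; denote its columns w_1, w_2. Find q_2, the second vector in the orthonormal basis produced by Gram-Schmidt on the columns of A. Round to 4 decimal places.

q_2 = (0.6000, -0.8000)

w_1 = (4, 3); ‖w_1‖ = 5.0000, so q_1 = (0.8000, 0.6000).
q_1·w_2 = 0.8000·(-1) + 0.6000·(-4) = -3.2000.
u_2 = w_2 + 3.2000·q_1 = (1.5600, -2.0800).
‖u_2‖ = 2.6000, so q_2 = (0.6000, -0.8000).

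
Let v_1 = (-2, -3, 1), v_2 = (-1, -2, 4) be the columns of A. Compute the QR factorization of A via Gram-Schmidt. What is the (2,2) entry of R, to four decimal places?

v_1 = (-2, -3, 1); ‖v_1‖ = 3.7417, so e_1 = (-0.5345, -0.8018, 0.2673).
e_1·v_2 = (-0.5345)·(-1) + (-0.8018)·(-2) + 0.2673·4 = 3.2071.
u_2 = v_2 − 3.2071·e_1 = (0.7143, 0.5714, 3.1429).
r_{22} = ‖u_2‖ = 3.2733.

r_{22} = 3.2733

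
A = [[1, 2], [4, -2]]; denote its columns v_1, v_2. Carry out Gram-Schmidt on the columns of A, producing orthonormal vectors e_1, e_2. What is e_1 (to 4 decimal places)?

e_1 = v_1/‖v_1‖ = (1, 4)/4.1231 = (0.2425, 0.9701).

e_1 = (0.2425, 0.9701)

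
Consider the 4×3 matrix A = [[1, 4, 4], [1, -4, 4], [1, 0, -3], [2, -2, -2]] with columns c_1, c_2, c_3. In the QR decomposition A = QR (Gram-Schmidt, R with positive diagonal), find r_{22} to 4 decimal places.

r_{22} = 5.8064

c_1 = (1, 1, 1, 2); ‖c_1‖ = 2.6458, so e_1 = (0.3780, 0.3780, 0.3780, 0.7559).
e_1·c_2 = 0.3780·4 + 0.3780·(-4) + 0.3780·0 + 0.7559·(-2) = -1.5119.
u_2 = c_2 + 1.5119·e_1 = (4.5714, -3.4286, 0.5714, -0.8571).
r_{22} = ‖u_2‖ = 5.8064.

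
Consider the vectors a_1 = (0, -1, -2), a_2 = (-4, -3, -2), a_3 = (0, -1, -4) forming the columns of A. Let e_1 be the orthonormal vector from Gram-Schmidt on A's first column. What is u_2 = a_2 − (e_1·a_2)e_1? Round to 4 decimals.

u_2 = (-4.0000, -1.6000, 0.8000)

a_1 = (0, -1, -2); ‖a_1‖ = 2.2361, so e_1 = (0.0000, -0.4472, -0.8944).
e_1·a_2 = 0.0000·(-4) + (-0.4472)·(-3) + (-0.8944)·(-2) = 3.1305.
u_2 = a_2 − 3.1305·e_1 = (-4.0000, -1.6000, 0.8000).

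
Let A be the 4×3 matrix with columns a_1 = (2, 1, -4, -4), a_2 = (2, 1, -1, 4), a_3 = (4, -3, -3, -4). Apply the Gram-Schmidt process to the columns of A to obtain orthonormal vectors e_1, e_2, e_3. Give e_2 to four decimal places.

e_2 = (0.5231, 0.2615, -0.3864, 0.7133)

a_1 = (2, 1, -4, -4); ‖a_1‖ = 6.0828, so e_1 = (0.3288, 0.1644, -0.6576, -0.6576).
e_1·a_2 = 0.3288·2 + 0.1644·1 + (-0.6576)·(-1) + (-0.6576)·4 = -1.1508.
u_2 = a_2 + 1.1508·e_1 = (2.3784, 1.1892, -1.7568, 3.2432).
‖u_2‖ = 4.5471, so e_2 = (0.5231, 0.2615, -0.3864, 0.7133).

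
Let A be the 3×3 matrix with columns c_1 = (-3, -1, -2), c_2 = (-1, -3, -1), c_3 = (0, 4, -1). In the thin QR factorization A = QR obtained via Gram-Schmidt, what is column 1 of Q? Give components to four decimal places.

c_1 = (-3, -1, -2); ‖c_1‖ = 3.7417, so e_1 = (-0.8018, -0.2673, -0.5345).

e_1 = (-0.8018, -0.2673, -0.5345)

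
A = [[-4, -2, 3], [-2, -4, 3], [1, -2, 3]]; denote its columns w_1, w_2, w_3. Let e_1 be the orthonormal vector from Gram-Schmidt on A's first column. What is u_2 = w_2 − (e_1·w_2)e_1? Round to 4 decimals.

e_1 = w_1/‖w_1‖ = (-4, -2, 1)/4.5826 = (-0.8729, -0.4364, 0.2182).
r_{12} = e_1·w_2 = 3.0551.
u_2 = w_2 − 3.0551·e_1 = (0.6667, -2.6667, -2.6667).

u_2 = (0.6667, -2.6667, -2.6667)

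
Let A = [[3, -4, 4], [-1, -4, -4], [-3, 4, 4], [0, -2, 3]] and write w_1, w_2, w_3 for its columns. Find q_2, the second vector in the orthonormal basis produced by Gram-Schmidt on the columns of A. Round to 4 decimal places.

q_1 = w_1/‖w_1‖ = (3, -1, -3, 0)/4.3589 = (0.6882, -0.2294, -0.6882, 0.0000).
r_{12} = q_1·w_2 = -4.5883.
u_2 = w_2 + 4.5883·q_1 = (-0.8421, -5.0526, 0.8421, -2.0000).
‖u_2‖ = 5.5630, so q_2 = (-0.1514, -0.9083, 0.1514, -0.3595).

q_2 = (-0.1514, -0.9083, 0.1514, -0.3595)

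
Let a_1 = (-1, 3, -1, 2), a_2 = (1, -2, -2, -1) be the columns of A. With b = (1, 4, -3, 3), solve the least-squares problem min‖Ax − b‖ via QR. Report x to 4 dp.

x = (1.7030, 0.7921)

a_1 = (-1, 3, -1, 2); ‖a_1‖ = 3.8730, so q_1 = (-0.2582, 0.7746, -0.2582, 0.5164).
q_1·a_2 = (-0.2582)·1 + 0.7746·(-2) + (-0.2582)·(-2) + 0.5164·(-1) = -1.8074.
u_2 = a_2 + 1.8074·q_1 = (0.5333, -0.6000, -2.4667, -0.0667).
‖u_2‖ = 2.5949, so q_2 = (0.2055, -0.2312, -0.9506, -0.0257).
Qᵀb = (5.1640, 2.0553).
Back-substitute: x_2 = 2.0553/2.5949 = 0.7921.
x_1 = (5.1640 + 1.8074·0.7921)/3.8730 = 1.7030.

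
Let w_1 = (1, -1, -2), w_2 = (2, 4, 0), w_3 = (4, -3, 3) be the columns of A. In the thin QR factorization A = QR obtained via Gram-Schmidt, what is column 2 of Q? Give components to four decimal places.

e_2 = (0.5307, 0.8339, -0.1516)

e_1 = w_1/‖w_1‖ = (1, -1, -2)/2.4495 = (0.4082, -0.4082, -0.8165).
r_{12} = e_1·w_2 = -0.8165.
u_2 = w_2 + 0.8165·e_1 = (2.3333, 3.6667, -0.6667).
‖u_2‖ = 4.3970, so e_2 = (0.5307, 0.8339, -0.1516).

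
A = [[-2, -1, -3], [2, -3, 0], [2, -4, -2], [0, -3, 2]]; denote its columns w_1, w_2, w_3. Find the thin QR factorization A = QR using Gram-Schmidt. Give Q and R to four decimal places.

w_1 = (-2, 2, 2, 0); ‖w_1‖ = 3.4641, so e_1 = (-0.5774, 0.5774, 0.5774, 0.0000).
e_1·w_2 = (-0.5774)·(-1) + 0.5774·(-3) + 0.5774·(-4) + 0.0000·(-3) = -3.4641.
u_2 = w_2 + 3.4641·e_1 = (-3.0000, -1.0000, -2.0000, -3.0000).
‖u_2‖ = 4.7958, so e_2 = (-0.6255, -0.2085, -0.4170, -0.6255).
e_1·w_3 = (-0.5774)·(-3) + 0.5774·0 + 0.5774·(-2) + 0.0000·2 = 0.5774; e_2·w_3 = (-0.6255)·(-3) + (-0.2085)·0 + (-0.4170)·(-2) + (-0.6255)·2 = 1.4596.
u_3 = w_3 − 0.5774·e_1 − 1.4596·e_2 = (-1.7536, -0.0290, -1.7246, 2.9130).
‖u_3‖ = 3.8126, so e_3 = (-0.4599, -0.0076, -0.4523, 0.7640).

Q = [[-0.5774, -0.6255, -0.4599], [0.5774, -0.2085, -0.0076], [0.5774, -0.4170, -0.4523], [0.0000, -0.6255, 0.7640]], R = [[3.4641, -3.4641, 0.5774], [0.0000, 4.7958, 1.4596], [0.0000, 0.0000, 3.8126]]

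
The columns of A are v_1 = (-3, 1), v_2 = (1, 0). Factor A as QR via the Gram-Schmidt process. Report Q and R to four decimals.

v_1 = (-3, 1); ‖v_1‖ = 3.1623, so q_1 = (-0.9487, 0.3162).
q_1·v_2 = (-0.9487)·1 + 0.3162·0 = -0.9487.
u_2 = v_2 + 0.9487·q_1 = (0.1000, 0.3000).
‖u_2‖ = 0.3162, so q_2 = (0.3162, 0.9487).

Q = [[-0.9487, 0.3162], [0.3162, 0.9487]], R = [[3.1623, -0.9487], [0.0000, 0.3162]]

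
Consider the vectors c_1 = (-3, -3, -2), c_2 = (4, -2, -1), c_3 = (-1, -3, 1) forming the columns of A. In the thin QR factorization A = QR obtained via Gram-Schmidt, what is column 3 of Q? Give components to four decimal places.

e_3 = (-0.0474, -0.5209, 0.8523)

c_1 = (-3, -3, -2); ‖c_1‖ = 4.6904, so e_1 = (-0.6396, -0.6396, -0.4264).
e_1·c_2 = (-0.6396)·4 + (-0.6396)·(-2) + (-0.4264)·(-1) = -0.8528.
u_2 = c_2 + 0.8528·e_1 = (3.4545, -2.5455, -1.3636).
‖u_2‖ = 4.5025, so e_2 = (0.7672, -0.5653, -0.3029).
e_1·c_3 = (-0.6396)·(-1) + (-0.6396)·(-3) + (-0.4264)·1 = 2.1320; e_2·c_3 = 0.7672·(-1) + (-0.5653)·(-3) + (-0.3029)·1 = 0.6259.
u_3 = c_3 − 2.1320·e_1 − 0.6259·e_2 = (-0.1166, -1.2825, 2.0987).
‖u_3‖ = 2.4623, so e_3 = (-0.0474, -0.5209, 0.8523).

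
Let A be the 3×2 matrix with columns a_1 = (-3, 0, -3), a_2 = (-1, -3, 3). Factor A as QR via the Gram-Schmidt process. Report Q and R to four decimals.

Q = [[-0.7071, -0.4851], [0.0000, -0.7276], [-0.7071, 0.4851]], R = [[4.2426, -1.4142], [0.0000, 4.1231]]

e_1 = a_1/‖a_1‖ = (-3, 0, -3)/4.2426 = (-0.7071, 0.0000, -0.7071).
r_{12} = e_1·a_2 = -1.4142.
u_2 = a_2 + 1.4142·e_1 = (-2.0000, -3.0000, 2.0000).
‖u_2‖ = 4.1231, so e_2 = (-0.4851, -0.7276, 0.4851).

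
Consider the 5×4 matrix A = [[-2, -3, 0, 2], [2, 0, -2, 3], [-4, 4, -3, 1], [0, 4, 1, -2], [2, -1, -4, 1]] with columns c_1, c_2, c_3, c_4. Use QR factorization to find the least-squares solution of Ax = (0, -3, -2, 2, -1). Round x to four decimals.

c_1 = (-2, 2, -4, 0, 2); ‖c_1‖ = 5.2915, so q_1 = (-0.3780, 0.3780, -0.7559, 0.0000, 0.3780).
q_1·c_2 = (-0.3780)·(-3) + 0.3780·0 + (-0.7559)·4 + 0.0000·4 + 0.3780·(-1) = -2.2678.
u_2 = c_2 + 2.2678·q_1 = (-3.8571, 0.8571, 2.2857, 4.0000, -0.1429).
‖u_2‖ = 6.0710, so q_2 = (-0.6353, 0.1412, 0.3765, 0.6589, -0.0235).
q_1·c_3 = (-0.3780)·0 + 0.3780·(-2) + (-0.7559)·(-3) + 0.0000·1 + 0.3780·(-4) = 0.0000; q_2·c_3 = (-0.6353)·0 + 0.1412·(-2) + 0.3765·(-3) + 0.6589·1 + (-0.0235)·(-4) = -0.6589.
u_3 = c_3 + 0.0000·q_1 + 0.6589·q_2 = (-0.4186, -1.9070, -2.7519, 1.4341, -4.0155).
‖u_3‖ = 5.4375, so q_3 = (-0.0770, -0.3507, -0.5061, 0.2637, -0.7385).
q_1·c_4 = (-0.3780)·2 + 0.3780·3 + (-0.7559)·1 + 0.0000·(-2) + 0.3780·1 = 0.0000; q_2·c_4 = (-0.6353)·2 + 0.1412·3 + 0.3765·1 + 0.6589·(-2) + (-0.0235)·1 = -1.8119; q_3·c_4 = (-0.0770)·2 + (-0.3507)·3 + (-0.5061)·1 + 0.2637·(-2) + (-0.7385)·1 = -2.9782.
u_4 = c_4 + 0.0000·q_1 + 1.8119·q_2 + 2.9782·q_3 = (0.6196, 2.2113, 0.1749, -0.0207, -1.2420).
‖u_4‖ = 2.6168, so q_4 = (0.2368, 0.8451, 0.0668, -0.0079, -0.4746).
Qᵀb = (0.0000, 0.1647, 3.3303, -2.2101).
Back-substitute: x_4 = -2.2101/2.6168 = -0.8446.
x_3 = (3.3303 + 2.9782·(-0.8446))/5.4375 = 0.1499.
x_2 = (0.1647 + 0.6589·0.1499 + 1.8119·(-0.8446))/6.0710 = -0.2087.
x_1 = (0.0000 + 2.2678·(-0.2087) + 0.0000·0.1499 + 0.0000·(-0.8446))/5.2915 = -0.0894.

x = (-0.0894, -0.2087, 0.1499, -0.8446)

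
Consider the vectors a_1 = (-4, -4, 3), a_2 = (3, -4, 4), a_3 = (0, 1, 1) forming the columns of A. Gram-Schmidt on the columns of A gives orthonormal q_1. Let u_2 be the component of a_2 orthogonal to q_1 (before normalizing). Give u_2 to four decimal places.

u_2 = (4.5610, -2.4390, 2.8293)

a_1 = (-4, -4, 3); ‖a_1‖ = 6.4031, so q_1 = (-0.6247, -0.6247, 0.4685).
q_1·a_2 = (-0.6247)·3 + (-0.6247)·(-4) + 0.4685·4 = 2.4988.
u_2 = a_2 − 2.4988·q_1 = (4.5610, -2.4390, 2.8293).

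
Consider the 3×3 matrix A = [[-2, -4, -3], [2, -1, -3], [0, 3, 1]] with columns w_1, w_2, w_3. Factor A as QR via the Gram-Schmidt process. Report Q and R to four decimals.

w_1 = (-2, 2, 0); ‖w_1‖ = 2.8284, so q_1 = (-0.7071, 0.7071, 0.0000).
q_1·w_2 = (-0.7071)·(-4) + 0.7071·(-1) + 0.0000·3 = 2.1213.
u_2 = w_2 − 2.1213·q_1 = (-2.5000, -2.5000, 3.0000).
‖u_2‖ = 4.6368, so q_2 = (-0.5392, -0.5392, 0.6470).
q_1·w_3 = (-0.7071)·(-3) + 0.7071·(-3) + 0.0000·1 = 0.0000; q_2·w_3 = (-0.5392)·(-3) + (-0.5392)·(-3) + 0.6470·1 = 3.8820.
u_3 = w_3 + 0.0000·q_1 − 3.8820·q_2 = (-0.9070, -0.9070, -1.5116).
‖u_3‖ = 1.9825, so q_3 = (-0.4575, -0.4575, -0.7625).

Q = [[-0.7071, -0.5392, -0.4575], [0.7071, -0.5392, -0.4575], [0.0000, 0.6470, -0.7625]], R = [[2.8284, 2.1213, 0.0000], [0.0000, 4.6368, 3.8820], [0.0000, 0.0000, 1.9825]]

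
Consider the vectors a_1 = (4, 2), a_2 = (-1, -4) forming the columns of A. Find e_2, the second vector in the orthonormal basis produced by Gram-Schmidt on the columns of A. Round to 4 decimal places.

a_1 = (4, 2); ‖a_1‖ = 4.4721, so e_1 = (0.8944, 0.4472).
e_1·a_2 = 0.8944·(-1) + 0.4472·(-4) = -2.6833.
u_2 = a_2 + 2.6833·e_1 = (1.4000, -2.8000).
‖u_2‖ = 3.1305, so e_2 = (0.4472, -0.8944).

e_2 = (0.4472, -0.8944)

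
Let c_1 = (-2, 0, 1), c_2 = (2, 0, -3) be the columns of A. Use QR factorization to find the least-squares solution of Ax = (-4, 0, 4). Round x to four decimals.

x = (1.0000, -1.0000)

c_1 = (-2, 0, 1); ‖c_1‖ = 2.2361, so q_1 = (-0.8944, 0.0000, 0.4472).
q_1·c_2 = (-0.8944)·2 + 0.0000·0 + 0.4472·(-3) = -3.1305.
u_2 = c_2 + 3.1305·q_1 = (-0.8000, 0.0000, -1.6000).
‖u_2‖ = 1.7889, so q_2 = (-0.4472, 0.0000, -0.8944).
Qᵀb = (5.3666, -1.7889).
Back-substitute: x_2 = -1.7889/1.7889 = -1.0000.
x_1 = (5.3666 + 3.1305·(-1.0000))/2.2361 = 1.0000.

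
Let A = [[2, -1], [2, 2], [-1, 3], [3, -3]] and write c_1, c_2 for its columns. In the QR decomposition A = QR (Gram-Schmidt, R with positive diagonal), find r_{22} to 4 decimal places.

r_{22} = 4.1767

c_1 = (2, 2, -1, 3); ‖c_1‖ = 4.2426, so e_1 = (0.4714, 0.4714, -0.2357, 0.7071).
e_1·c_2 = 0.4714·(-1) + 0.4714·2 + (-0.2357)·3 + 0.7071·(-3) = -2.3570.
u_2 = c_2 + 2.3570·e_1 = (0.1111, 3.1111, 2.4444, -1.3333).
r_{22} = ‖u_2‖ = 4.1767.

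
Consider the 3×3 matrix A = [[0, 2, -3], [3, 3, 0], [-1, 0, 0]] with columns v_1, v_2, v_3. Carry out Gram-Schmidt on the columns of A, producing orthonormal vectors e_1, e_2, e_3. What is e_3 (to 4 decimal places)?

e_3 = (-0.4286, 0.2857, 0.8571)

e_1 = v_1/‖v_1‖ = (0, 3, -1)/3.1623 = (0.0000, 0.9487, -0.3162).
r_{12} = e_1·v_2 = 2.8460.
u_2 = v_2 − 2.8460·e_1 = (2.0000, 0.3000, 0.9000).
‖u_2‖ = 2.2136, so e_2 = (0.9035, 0.1355, 0.4066).
r_{13} = e_1·v_3 = 0.0000; r_{23} = e_2·v_3 = -2.7105.
u_3 = v_3 + 0.0000·e_1 + 2.7105·e_2 = (-0.5510, 0.3673, 1.1020).
‖u_3‖ = 1.2857, so e_3 = (-0.4286, 0.2857, 0.8571).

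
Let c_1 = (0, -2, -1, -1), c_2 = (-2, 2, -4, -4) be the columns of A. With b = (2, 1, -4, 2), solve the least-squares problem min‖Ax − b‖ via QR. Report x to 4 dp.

c_1 = (0, -2, -1, -1); ‖c_1‖ = 2.4495, so e_1 = (0.0000, -0.8165, -0.4082, -0.4082).
e_1·c_2 = 0.0000·(-2) + (-0.8165)·2 + (-0.4082)·(-4) + (-0.4082)·(-4) = 1.6330.
u_2 = c_2 − 1.6330·e_1 = (-2.0000, 3.3333, -3.3333, -3.3333).
‖u_2‖ = 6.1101, so e_2 = (-0.3273, 0.5455, -0.5455, -0.5455).
Qᵀb = (0.0000, 0.9820).
Back-substitute: x_2 = 0.9820/6.1101 = 0.1607.
x_1 = (0.0000 − 1.6330·0.1607)/2.4495 = -0.1071.

x = (-0.1071, 0.1607)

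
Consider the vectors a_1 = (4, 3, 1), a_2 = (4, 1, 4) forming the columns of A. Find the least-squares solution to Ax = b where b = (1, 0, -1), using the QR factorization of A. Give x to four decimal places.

x = (0.3009, -0.2097)

q_1 = a_1/‖a_1‖ = (4, 3, 1)/5.0990 = (0.7845, 0.5883, 0.1961).
r_{12} = q_1·a_2 = 4.5107.
u_2 = a_2 − 4.5107·q_1 = (0.4615, -1.6538, 3.1154).
‖u_2‖ = 3.5572, so q_2 = (0.1297, -0.4649, 0.8758).
Qᵀb = (0.5883, -0.7460).
Back-substitute: x_2 = -0.7460/3.5572 = -0.2097.
x_1 = (0.5883 − 4.5107·(-0.2097))/5.0990 = 0.3009.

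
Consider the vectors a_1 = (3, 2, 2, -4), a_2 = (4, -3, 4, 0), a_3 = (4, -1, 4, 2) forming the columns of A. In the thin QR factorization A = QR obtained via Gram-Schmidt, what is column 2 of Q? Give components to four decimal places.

a_1 = (3, 2, 2, -4); ‖a_1‖ = 5.7446, so e_1 = (0.5222, 0.3482, 0.3482, -0.6963).
e_1·a_2 = 0.5222·4 + 0.3482·(-3) + 0.3482·4 + (-0.6963)·0 = 2.4371.
u_2 = a_2 − 2.4371·e_1 = (2.7273, -3.8485, 3.1515, 1.6970).
‖u_2‖ = 5.9212, so e_2 = (0.4606, -0.6500, 0.5322, 0.2866).

e_2 = (0.4606, -0.6500, 0.5322, 0.2866)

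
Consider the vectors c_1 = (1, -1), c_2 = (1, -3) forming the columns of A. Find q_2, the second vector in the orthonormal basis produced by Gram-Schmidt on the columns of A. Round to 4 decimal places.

c_1 = (1, -1); ‖c_1‖ = 1.4142, so q_1 = (0.7071, -0.7071).
q_1·c_2 = 0.7071·1 + (-0.7071)·(-3) = 2.8284.
u_2 = c_2 − 2.8284·q_1 = (-1.0000, -1.0000).
‖u_2‖ = 1.4142, so q_2 = (-0.7071, -0.7071).

q_2 = (-0.7071, -0.7071)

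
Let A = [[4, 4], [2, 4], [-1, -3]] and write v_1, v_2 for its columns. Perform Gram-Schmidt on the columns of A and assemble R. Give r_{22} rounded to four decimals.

r_{22} = 2.5071

v_1 = (4, 2, -1); ‖v_1‖ = 4.5826, so e_1 = (0.8729, 0.4364, -0.2182).
e_1·v_2 = 0.8729·4 + 0.4364·4 + (-0.2182)·(-3) = 5.8919.
u_2 = v_2 − 5.8919·e_1 = (-1.1429, 1.4286, -1.7143).
r_{22} = ‖u_2‖ = 2.5071.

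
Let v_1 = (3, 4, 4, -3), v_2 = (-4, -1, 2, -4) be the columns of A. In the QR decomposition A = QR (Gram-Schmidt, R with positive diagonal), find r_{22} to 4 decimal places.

q_1 = v_1/‖v_1‖ = (3, 4, 4, -3)/7.0711 = (0.4243, 0.5657, 0.5657, -0.4243).
r_{12} = q_1·v_2 = 0.5657.
u_2 = v_2 − 0.5657·q_1 = (-4.2400, -1.3200, 1.6800, -3.7600).
r_{22} = ‖u_2‖ = 6.0564.

r_{22} = 6.0564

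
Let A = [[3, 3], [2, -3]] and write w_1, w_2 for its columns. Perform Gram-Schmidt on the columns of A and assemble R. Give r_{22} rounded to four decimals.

w_1 = (3, 2); ‖w_1‖ = 3.6056, so q_1 = (0.8321, 0.5547).
q_1·w_2 = 0.8321·3 + 0.5547·(-3) = 0.8321.
u_2 = w_2 − 0.8321·q_1 = (2.3077, -3.4615).
r_{22} = ‖u_2‖ = 4.1603.

r_{22} = 4.1603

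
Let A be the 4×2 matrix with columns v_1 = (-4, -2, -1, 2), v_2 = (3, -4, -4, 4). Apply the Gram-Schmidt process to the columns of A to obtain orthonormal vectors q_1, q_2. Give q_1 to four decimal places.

q_1 = (-0.8000, -0.4000, -0.2000, 0.4000)

q_1 = v_1/‖v_1‖ = (-4, -2, -1, 2)/5.0000 = (-0.8000, -0.4000, -0.2000, 0.4000).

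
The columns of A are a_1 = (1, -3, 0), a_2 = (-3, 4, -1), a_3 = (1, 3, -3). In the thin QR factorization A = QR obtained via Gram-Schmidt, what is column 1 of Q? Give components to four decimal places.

e_1 = a_1/‖a_1‖ = (1, -3, 0)/3.1623 = (0.3162, -0.9487, 0.0000).

e_1 = (0.3162, -0.9487, 0.0000)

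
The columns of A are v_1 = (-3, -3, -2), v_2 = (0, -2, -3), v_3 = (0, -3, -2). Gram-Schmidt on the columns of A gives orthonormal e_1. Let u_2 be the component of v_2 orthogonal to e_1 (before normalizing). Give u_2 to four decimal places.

v_1 = (-3, -3, -2); ‖v_1‖ = 4.6904, so e_1 = (-0.6396, -0.6396, -0.4264).
e_1·v_2 = (-0.6396)·0 + (-0.6396)·(-2) + (-0.4264)·(-3) = 2.5584.
u_2 = v_2 − 2.5584·e_1 = (1.6364, -0.3636, -1.9091).

u_2 = (1.6364, -0.3636, -1.9091)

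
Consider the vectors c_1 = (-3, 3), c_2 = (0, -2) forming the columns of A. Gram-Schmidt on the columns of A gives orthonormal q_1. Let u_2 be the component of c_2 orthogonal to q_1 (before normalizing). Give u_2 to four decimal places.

u_2 = (-1.0000, -1.0000)

c_1 = (-3, 3); ‖c_1‖ = 4.2426, so q_1 = (-0.7071, 0.7071).
q_1·c_2 = (-0.7071)·0 + 0.7071·(-2) = -1.4142.
u_2 = c_2 + 1.4142·q_1 = (-1.0000, -1.0000).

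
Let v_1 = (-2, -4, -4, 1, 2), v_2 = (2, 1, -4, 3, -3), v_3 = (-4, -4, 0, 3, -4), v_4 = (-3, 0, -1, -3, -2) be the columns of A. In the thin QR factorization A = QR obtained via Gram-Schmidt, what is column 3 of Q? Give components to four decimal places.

e_1 = v_1/‖v_1‖ = (-2, -4, -4, 1, 2)/6.4031 = (-0.3123, -0.6247, -0.6247, 0.1562, 0.3123).
r_{12} = e_1·v_2 = 0.7809.
u_2 = v_2 − 0.7809·e_1 = (2.2439, 1.4878, -3.5122, 2.8780, -3.2439).
‖u_2‖ = 6.1960, so e_2 = (0.3622, 0.2401, -0.5669, 0.4645, -0.5235).
r_{13} = e_1·v_3 = 2.9673; r_{23} = e_2·v_3 = 1.0786.
u_3 = v_3 − 2.9673·e_1 − 1.0786·e_2 = (-3.4638, -2.4053, 2.4651, 2.0356, -4.3621).
‖u_3‖ = 6.8580, so e_3 = (-0.5051, -0.3507, 0.3594, 0.2968, -0.6361).

e_3 = (-0.5051, -0.3507, 0.3594, 0.2968, -0.6361)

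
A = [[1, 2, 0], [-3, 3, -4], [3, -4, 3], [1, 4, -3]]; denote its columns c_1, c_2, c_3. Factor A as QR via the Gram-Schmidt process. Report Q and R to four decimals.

c_1 = (1, -3, 3, 1); ‖c_1‖ = 4.4721, so e_1 = (0.2236, -0.6708, 0.6708, 0.2236).
e_1·c_2 = 0.2236·2 + (-0.6708)·3 + 0.6708·(-4) + 0.2236·4 = -3.3541.
u_2 = c_2 + 3.3541·e_1 = (2.7500, 0.7500, -1.7500, 4.7500).
‖u_2‖ = 5.8095, so e_2 = (0.4734, 0.1291, -0.3012, 0.8176).
e_1·c_3 = 0.2236·0 + (-0.6708)·(-4) + 0.6708·3 + 0.2236·(-3) = 4.0249; e_2·c_3 = 0.4734·0 + 0.1291·(-4) + (-0.3012)·3 + 0.8176·(-3) = -3.8730.
u_3 = c_3 − 4.0249·e_1 + 3.8730·e_2 = (0.9333, -0.8000, -0.8667, -0.7333).
‖u_3‖ = 1.6733, so e_3 = (0.5578, -0.4781, -0.5179, -0.4383).

Q = [[0.2236, 0.4734, 0.5578], [-0.6708, 0.1291, -0.4781], [0.6708, -0.3012, -0.5179], [0.2236, 0.8176, -0.4383]], R = [[4.4721, -3.3541, 4.0249], [0.0000, 5.8095, -3.8730], [0.0000, 0.0000, 1.6733]]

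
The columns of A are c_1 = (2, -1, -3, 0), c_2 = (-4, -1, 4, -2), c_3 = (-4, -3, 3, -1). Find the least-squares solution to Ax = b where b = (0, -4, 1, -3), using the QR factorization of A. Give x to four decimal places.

x = (1.9638, 1.4304, -0.0488)

c_1 = (2, -1, -3, 0); ‖c_1‖ = 3.7417, so q_1 = (0.5345, -0.2673, -0.8018, 0.0000).
q_1·c_2 = 0.5345·(-4) + (-0.2673)·(-1) + (-0.8018)·4 + 0.0000·(-2) = -5.0780.
u_2 = c_2 + 5.0780·q_1 = (-1.2857, -2.3571, -0.0714, -2.0000).
‖u_2‖ = 3.3488, so q_2 = (-0.3839, -0.7039, -0.0213, -0.5972).
q_1·c_3 = 0.5345·(-4) + (-0.2673)·(-3) + (-0.8018)·3 + 0.0000·(-1) = -3.7417; q_2·c_3 = (-0.3839)·(-4) + (-0.7039)·(-3) + (-0.0213)·3 + (-0.5972)·(-1) = 4.1806.
u_3 = c_3 + 3.7417·q_1 − 4.1806·q_2 = (-0.3949, -1.0573, 0.0892, 1.4968).
‖u_3‖ = 1.8768, so q_3 = (-0.2104, -0.5634, 0.0475, 0.7975).
Qᵀb = (0.2673, 4.5859, -0.0916).
Back-substitute: x_3 = -0.0916/1.8768 = -0.0488.
x_2 = (4.5859 − 4.1806·(-0.0488))/3.3488 = 1.4304.
x_1 = (0.2673 + 5.0780·1.4304 + 3.7417·(-0.0488))/3.7417 = 1.9638.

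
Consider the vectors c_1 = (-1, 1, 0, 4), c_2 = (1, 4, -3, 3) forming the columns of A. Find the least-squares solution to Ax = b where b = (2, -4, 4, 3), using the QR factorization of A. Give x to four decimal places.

x = (1.1481, -0.9778)

c_1 = (-1, 1, 0, 4); ‖c_1‖ = 4.2426, so e_1 = (-0.2357, 0.2357, 0.0000, 0.9428).
e_1·c_2 = (-0.2357)·1 + 0.2357·4 + 0.0000·(-3) + 0.9428·3 = 3.5355.
u_2 = c_2 − 3.5355·e_1 = (1.8333, 3.1667, -3.0000, -0.3333).
‖u_2‖ = 4.7434, so e_2 = (0.3865, 0.6676, -0.6325, -0.0703).
Qᵀb = (1.4142, -4.6380).
Back-substitute: x_2 = -4.6380/4.7434 = -0.9778.
x_1 = (1.4142 − 3.5355·(-0.9778))/4.2426 = 1.1481.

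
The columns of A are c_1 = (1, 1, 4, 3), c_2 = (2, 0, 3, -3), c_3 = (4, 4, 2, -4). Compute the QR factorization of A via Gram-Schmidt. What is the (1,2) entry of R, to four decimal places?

r_{12} = 0.9623

c_1 = (1, 1, 4, 3); ‖c_1‖ = 5.1962, so e_1 = (0.1925, 0.1925, 0.7698, 0.5774).
r_{12} = e_1·c_2 = 0.9623.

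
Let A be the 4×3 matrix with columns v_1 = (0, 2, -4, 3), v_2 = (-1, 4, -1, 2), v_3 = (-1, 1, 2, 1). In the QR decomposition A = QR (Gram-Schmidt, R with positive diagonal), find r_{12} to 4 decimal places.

r_{12} = 3.3425

v_1 = (0, 2, -4, 3); ‖v_1‖ = 5.3852, so q_1 = (0.0000, 0.3714, -0.7428, 0.5571).
r_{12} = q_1·v_2 = 3.3425.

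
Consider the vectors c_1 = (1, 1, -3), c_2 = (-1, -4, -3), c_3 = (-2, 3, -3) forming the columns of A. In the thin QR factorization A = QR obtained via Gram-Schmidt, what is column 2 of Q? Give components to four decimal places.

q_2 = (-0.2752, -0.8808, -0.3853)

c_1 = (1, 1, -3); ‖c_1‖ = 3.3166, so q_1 = (0.3015, 0.3015, -0.9045).
q_1·c_2 = 0.3015·(-1) + 0.3015·(-4) + (-0.9045)·(-3) = 1.2060.
u_2 = c_2 − 1.2060·q_1 = (-1.3636, -4.3636, -1.9091).
‖u_2‖ = 4.9543, so q_2 = (-0.2752, -0.8808, -0.3853).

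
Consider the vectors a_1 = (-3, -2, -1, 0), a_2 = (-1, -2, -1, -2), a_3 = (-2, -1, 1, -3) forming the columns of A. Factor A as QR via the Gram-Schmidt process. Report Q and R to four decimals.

a_1 = (-3, -2, -1, 0); ‖a_1‖ = 3.7417, so e_1 = (-0.8018, -0.5345, -0.2673, 0.0000).
e_1·a_2 = (-0.8018)·(-1) + (-0.5345)·(-2) + (-0.2673)·(-1) + 0.0000·(-2) = 2.1381.
u_2 = a_2 − 2.1381·e_1 = (0.7143, -0.8571, -0.4286, -2.0000).
‖u_2‖ = 2.3299, so e_2 = (0.3066, -0.3679, -0.1839, -0.8584).
e_1·a_3 = (-0.8018)·(-2) + (-0.5345)·(-1) + (-0.2673)·1 + 0.0000·(-3) = 1.8708; e_2·a_3 = 0.3066·(-2) + (-0.3679)·(-1) + (-0.1839)·1 + (-0.8584)·(-3) = 2.1460.
u_3 = a_3 − 1.8708·e_1 − 2.1460·e_2 = (-1.1579, 0.7895, 1.8947, -1.1579).
‖u_3‖ = 2.6258, so e_3 = (-0.4410, 0.3007, 0.7216, -0.4410).

Q = [[-0.8018, 0.3066, -0.4410], [-0.5345, -0.3679, 0.3007], [-0.2673, -0.1839, 0.7216], [0.0000, -0.8584, -0.4410]], R = [[3.7417, 2.1381, 1.8708], [0.0000, 2.3299, 2.1460], [0.0000, 0.0000, 2.6258]]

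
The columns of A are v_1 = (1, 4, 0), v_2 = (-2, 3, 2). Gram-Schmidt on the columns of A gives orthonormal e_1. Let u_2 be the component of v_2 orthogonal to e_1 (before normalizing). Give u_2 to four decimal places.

u_2 = (-2.5882, 0.6471, 2.0000)

v_1 = (1, 4, 0); ‖v_1‖ = 4.1231, so e_1 = (0.2425, 0.9701, 0.0000).
e_1·v_2 = 0.2425·(-2) + 0.9701·3 + 0.0000·2 = 2.4254.
u_2 = v_2 − 2.4254·e_1 = (-2.5882, 0.6471, 2.0000).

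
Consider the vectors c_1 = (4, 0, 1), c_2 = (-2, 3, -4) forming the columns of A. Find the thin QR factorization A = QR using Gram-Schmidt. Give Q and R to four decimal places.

c_1 = (4, 0, 1); ‖c_1‖ = 4.1231, so e_1 = (0.9701, 0.0000, 0.2425).
e_1·c_2 = 0.9701·(-2) + 0.0000·3 + 0.2425·(-4) = -2.9104.
u_2 = c_2 + 2.9104·e_1 = (0.8235, 3.0000, -3.2941).
‖u_2‖ = 4.5309, so e_2 = (0.1818, 0.6621, -0.7270).

Q = [[0.9701, 0.1818], [0.0000, 0.6621], [0.2425, -0.7270]], R = [[4.1231, -2.9104], [0.0000, 4.5309]]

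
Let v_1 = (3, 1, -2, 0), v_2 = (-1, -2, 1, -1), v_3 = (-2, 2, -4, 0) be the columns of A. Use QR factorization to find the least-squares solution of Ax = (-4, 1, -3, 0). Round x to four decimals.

v_1 = (3, 1, -2, 0); ‖v_1‖ = 3.7417, so e_1 = (0.8018, 0.2673, -0.5345, 0.0000).
e_1·v_2 = 0.8018·(-1) + 0.2673·(-2) + (-0.5345)·1 + 0.0000·(-1) = -1.8708.
u_2 = v_2 + 1.8708·e_1 = (0.5000, -1.5000, 0.0000, -1.0000).
‖u_2‖ = 1.8708, so e_2 = (0.2673, -0.8018, 0.0000, -0.5345).
e_1·v_3 = 0.8018·(-2) + 0.2673·2 + (-0.5345)·(-4) + 0.0000·0 = 1.0690; e_2·v_3 = 0.2673·(-2) + (-0.8018)·2 + 0.0000·(-4) + (-0.5345)·0 = -2.1381.
u_3 = v_3 − 1.0690·e_1 + 2.1381·e_2 = (-2.2857, 0.0000, -3.4286, -1.1429).
‖u_3‖ = 4.2762, so e_3 = (-0.5345, 0.0000, -0.8018, -0.2673).
Qᵀb = (-1.3363, -1.8708, 4.5434).
Back-substitute: x_3 = 4.5434/4.2762 = 1.0625.
x_2 = (-1.8708 + 2.1381·1.0625)/1.8708 = 0.2143.
x_1 = (-1.3363 + 1.8708·0.2143 − 1.0690·1.0625)/3.7417 = -0.5536.

x = (-0.5536, 0.2143, 1.0625)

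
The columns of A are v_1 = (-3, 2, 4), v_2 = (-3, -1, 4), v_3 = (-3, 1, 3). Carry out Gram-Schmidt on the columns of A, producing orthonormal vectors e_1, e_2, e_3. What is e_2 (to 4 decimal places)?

e_2 = (-0.2228, -0.9285, 0.2971)

v_1 = (-3, 2, 4); ‖v_1‖ = 5.3852, so e_1 = (-0.5571, 0.3714, 0.7428).
e_1·v_2 = (-0.5571)·(-3) + 0.3714·(-1) + 0.7428·4 = 4.2710.
u_2 = v_2 − 4.2710·e_1 = (-0.6207, -2.5862, 0.8276).
‖u_2‖ = 2.7854, so e_2 = (-0.2228, -0.9285, 0.2971).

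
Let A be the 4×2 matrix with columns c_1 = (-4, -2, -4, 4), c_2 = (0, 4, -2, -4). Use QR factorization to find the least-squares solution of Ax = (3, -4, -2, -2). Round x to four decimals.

c_1 = (-4, -2, -4, 4); ‖c_1‖ = 7.2111, so e_1 = (-0.5547, -0.2774, -0.5547, 0.5547).
e_1·c_2 = (-0.5547)·0 + (-0.2774)·4 + (-0.5547)·(-2) + 0.5547·(-4) = -2.2188.
u_2 = c_2 + 2.2188·e_1 = (-1.2308, 3.3846, -3.2308, -2.7692).
‖u_2‖ = 5.5747, so e_2 = (-0.2208, 0.6071, -0.5795, -0.4968).
Qᵀb = (-0.5547, -0.9383).
Back-substitute: x_2 = -0.9383/5.5747 = -0.1683.
x_1 = (-0.5547 + 2.2188·(-0.1683))/7.2111 = -0.1287.

x = (-0.1287, -0.1683)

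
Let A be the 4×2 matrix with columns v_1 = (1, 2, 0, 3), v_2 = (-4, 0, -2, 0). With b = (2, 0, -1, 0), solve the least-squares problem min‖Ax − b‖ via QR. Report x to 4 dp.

x = (0.0606, -0.2879)

e_1 = v_1/‖v_1‖ = (1, 2, 0, 3)/3.7417 = (0.2673, 0.5345, 0.0000, 0.8018).
r_{12} = e_1·v_2 = -1.0690.
u_2 = v_2 + 1.0690·e_1 = (-3.7143, 0.5714, -2.0000, 0.8571).
‖u_2‖ = 4.3425, so e_2 = (-0.8553, 0.1316, -0.4606, 0.1974).
Qᵀb = (0.5345, -1.2501).
Back-substitute: x_2 = -1.2501/4.3425 = -0.2879.
x_1 = (0.5345 + 1.0690·(-0.2879))/3.7417 = 0.0606.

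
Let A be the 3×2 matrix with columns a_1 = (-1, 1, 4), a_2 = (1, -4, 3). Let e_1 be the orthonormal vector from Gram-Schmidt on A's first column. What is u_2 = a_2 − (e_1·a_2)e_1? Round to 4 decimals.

u_2 = (1.3889, -4.3889, 1.4444)

e_1 = a_1/‖a_1‖ = (-1, 1, 4)/4.2426 = (-0.2357, 0.2357, 0.9428).
r_{12} = e_1·a_2 = 1.6499.
u_2 = a_2 − 1.6499·e_1 = (1.3889, -4.3889, 1.4444).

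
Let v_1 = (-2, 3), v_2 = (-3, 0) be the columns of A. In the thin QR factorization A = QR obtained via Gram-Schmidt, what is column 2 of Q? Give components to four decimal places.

q_2 = (-0.8321, -0.5547)

q_1 = v_1/‖v_1‖ = (-2, 3)/3.6056 = (-0.5547, 0.8321).
r_{12} = q_1·v_2 = 1.6641.
u_2 = v_2 − 1.6641·q_1 = (-2.0769, -1.3846).
‖u_2‖ = 2.4962, so q_2 = (-0.8321, -0.5547).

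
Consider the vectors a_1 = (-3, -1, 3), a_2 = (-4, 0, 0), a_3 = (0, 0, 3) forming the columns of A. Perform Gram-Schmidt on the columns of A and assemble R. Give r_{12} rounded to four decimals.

a_1 = (-3, -1, 3); ‖a_1‖ = 4.3589, so q_1 = (-0.6882, -0.2294, 0.6882).
r_{12} = q_1·a_2 = 2.7530.

r_{12} = 2.7530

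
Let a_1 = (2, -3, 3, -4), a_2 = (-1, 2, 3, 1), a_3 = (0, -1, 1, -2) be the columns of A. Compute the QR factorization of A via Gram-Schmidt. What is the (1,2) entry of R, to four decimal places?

r_{12} = -0.4867

a_1 = (2, -3, 3, -4); ‖a_1‖ = 6.1644, so q_1 = (0.3244, -0.4867, 0.4867, -0.6489).
r_{12} = q_1·a_2 = -0.4867.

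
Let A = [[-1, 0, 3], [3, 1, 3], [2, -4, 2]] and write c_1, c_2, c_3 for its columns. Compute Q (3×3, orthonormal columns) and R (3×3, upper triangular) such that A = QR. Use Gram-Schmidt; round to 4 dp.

q_1 = c_1/‖c_1‖ = (-1, 3, 2)/3.7417 = (-0.2673, 0.8018, 0.5345).
r_{12} = q_1·c_2 = -1.3363.
u_2 = c_2 + 1.3363·q_1 = (-0.3571, 2.0714, -3.2857).
‖u_2‖ = 3.9005, so q_2 = (-0.0916, 0.5311, -0.8424).
r_{13} = q_1·c_3 = 2.6726; r_{23} = q_2·c_3 = -0.3662.
u_3 = c_3 − 2.6726·q_1 + 0.3662·q_2 = (3.6808, 1.0516, 0.2629).
‖u_3‖ = 3.8371, so q_3 = (0.9593, 0.2741, 0.0685).

Q = [[-0.2673, -0.0916, 0.9593], [0.8018, 0.5311, 0.2741], [0.5345, -0.8424, 0.0685]], R = [[3.7417, -1.3363, 2.6726], [0.0000, 3.9005, -0.3662], [0.0000, 0.0000, 3.8371]]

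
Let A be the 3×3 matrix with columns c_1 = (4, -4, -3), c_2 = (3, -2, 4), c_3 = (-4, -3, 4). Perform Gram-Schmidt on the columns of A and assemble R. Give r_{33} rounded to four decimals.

q_1 = c_1/‖c_1‖ = (4, -4, -3)/6.4031 = (0.6247, -0.6247, -0.4685).
r_{12} = q_1·c_2 = 1.2494.
u_2 = c_2 − 1.2494·q_1 = (2.2195, -1.2195, 4.5854).
‖u_2‖ = 5.2382, so q_2 = (0.4237, -0.2328, 0.8754).
r_{13} = q_1·c_3 = -2.4988; r_{23} = q_2·c_3 = 2.5050.
u_3 = c_3 + 2.4988·q_1 − 2.5050·q_2 = (-3.5004, -3.9778, 0.6364).
r_{33} = ‖u_3‖ = 5.3367.

r_{33} = 5.3367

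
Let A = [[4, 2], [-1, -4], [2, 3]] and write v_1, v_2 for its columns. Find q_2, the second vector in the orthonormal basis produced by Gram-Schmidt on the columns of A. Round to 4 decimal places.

q_2 = (-0.3878, -0.8531, 0.3490)

v_1 = (4, -1, 2); ‖v_1‖ = 4.5826, so q_1 = (0.8729, -0.2182, 0.4364).
q_1·v_2 = 0.8729·2 + (-0.2182)·(-4) + 0.4364·3 = 3.9279.
u_2 = v_2 − 3.9279·q_1 = (-1.4286, -3.1429, 1.2857).
‖u_2‖ = 3.6839, so q_2 = (-0.3878, -0.8531, 0.3490).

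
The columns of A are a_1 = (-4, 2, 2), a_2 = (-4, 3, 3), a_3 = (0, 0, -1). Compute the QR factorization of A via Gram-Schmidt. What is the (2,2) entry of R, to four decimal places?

r_{22} = 1.1547

a_1 = (-4, 2, 2); ‖a_1‖ = 4.8990, so e_1 = (-0.8165, 0.4082, 0.4082).
e_1·a_2 = (-0.8165)·(-4) + 0.4082·3 + 0.4082·3 = 5.7155.
u_2 = a_2 − 5.7155·e_1 = (0.6667, 0.6667, 0.6667).
r_{22} = ‖u_2‖ = 1.1547.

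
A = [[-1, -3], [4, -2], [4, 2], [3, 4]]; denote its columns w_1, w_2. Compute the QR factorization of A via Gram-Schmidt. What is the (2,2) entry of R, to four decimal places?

r_{22} = 5.2576

w_1 = (-1, 4, 4, 3); ‖w_1‖ = 6.4807, so e_1 = (-0.1543, 0.6172, 0.6172, 0.4629).
e_1·w_2 = (-0.1543)·(-3) + 0.6172·(-2) + 0.6172·2 + 0.4629·4 = 2.3146.
u_2 = w_2 − 2.3146·e_1 = (-2.6429, -3.4286, 0.5714, 2.9286).
r_{22} = ‖u_2‖ = 5.2576.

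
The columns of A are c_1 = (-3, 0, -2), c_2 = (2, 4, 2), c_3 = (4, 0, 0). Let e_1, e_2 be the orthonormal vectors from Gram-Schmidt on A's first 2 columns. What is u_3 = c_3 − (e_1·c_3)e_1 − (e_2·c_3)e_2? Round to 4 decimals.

e_1 = c_1/‖c_1‖ = (-3, 0, -2)/3.6056 = (-0.8321, 0.0000, -0.5547).
r_{12} = e_1·c_2 = -2.7735.
u_2 = c_2 + 2.7735·e_1 = (-0.3077, 4.0000, 0.4615).
‖u_2‖ = 4.0383, so e_2 = (-0.0762, 0.9905, 0.1143).
r_{13} = e_1·c_3 = -3.3282; r_{23} = e_2·c_3 = -0.3048.
u_3 = c_3 + 3.3282·e_1 + 0.3048·e_2 = (1.2075, 0.3019, -1.8113).

u_3 = (1.2075, 0.3019, -1.8113)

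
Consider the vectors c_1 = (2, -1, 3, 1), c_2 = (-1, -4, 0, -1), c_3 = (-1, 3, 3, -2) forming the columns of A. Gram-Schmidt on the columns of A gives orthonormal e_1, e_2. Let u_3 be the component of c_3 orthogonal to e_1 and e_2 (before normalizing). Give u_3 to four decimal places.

u_3 = (-1.8439, 1.1301, 2.4981, -2.6766)

c_1 = (2, -1, 3, 1); ‖c_1‖ = 3.8730, so e_1 = (0.5164, -0.2582, 0.7746, 0.2582).
e_1·c_2 = 0.5164·(-1) + (-0.2582)·(-4) + 0.7746·0 + 0.2582·(-1) = 0.2582.
u_2 = c_2 − 0.2582·e_1 = (-1.1333, -3.9333, -0.2000, -1.0667).
‖u_2‖ = 4.2348, so e_2 = (-0.2676, -0.9288, -0.0472, -0.2519).
e_1·c_3 = 0.5164·(-1) + (-0.2582)·3 + 0.7746·3 + 0.2582·(-2) = 0.5164; e_2·c_3 = (-0.2676)·(-1) + (-0.9288)·3 + (-0.0472)·3 + (-0.2519)·(-2) = -2.1567.
u_3 = c_3 − 0.5164·e_1 + 2.1567·e_2 = (-1.8439, 1.1301, 2.4981, -2.6766).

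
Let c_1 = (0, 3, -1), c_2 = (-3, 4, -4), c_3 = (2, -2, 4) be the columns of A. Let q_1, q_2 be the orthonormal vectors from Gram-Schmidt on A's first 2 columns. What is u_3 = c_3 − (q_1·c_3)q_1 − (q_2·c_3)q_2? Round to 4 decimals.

c_1 = (0, 3, -1); ‖c_1‖ = 3.1623, so q_1 = (0.0000, 0.9487, -0.3162).
q_1·c_2 = 0.0000·(-3) + 0.9487·4 + (-0.3162)·(-4) = 5.0596.
u_2 = c_2 − 5.0596·q_1 = (-3.0000, -0.8000, -2.4000).
‖u_2‖ = 3.9243, so q_2 = (-0.7645, -0.2039, -0.6116).
q_1·c_3 = 0.0000·2 + 0.9487·(-2) + (-0.3162)·4 = -3.1623; q_2·c_3 = (-0.7645)·2 + (-0.2039)·(-2) + (-0.6116)·4 = -3.5675.
u_3 = c_3 + 3.1623·q_1 + 3.5675·q_2 = (-0.7273, 0.2727, 0.8182).

u_3 = (-0.7273, 0.2727, 0.8182)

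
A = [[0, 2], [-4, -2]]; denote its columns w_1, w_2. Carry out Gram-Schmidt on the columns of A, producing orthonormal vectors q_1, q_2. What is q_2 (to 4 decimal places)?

q_1 = w_1/‖w_1‖ = (0, -4)/4.0000 = (0.0000, -1.0000).
r_{12} = q_1·w_2 = 2.0000.
u_2 = w_2 − 2.0000·q_1 = (2.0000, 0.0000).
‖u_2‖ = 2.0000, so q_2 = (1.0000, 0.0000).

q_2 = (1.0000, 0.0000)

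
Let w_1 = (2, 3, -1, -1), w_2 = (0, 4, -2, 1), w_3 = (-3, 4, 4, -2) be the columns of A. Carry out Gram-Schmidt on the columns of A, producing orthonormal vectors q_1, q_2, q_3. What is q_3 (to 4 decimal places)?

q_3 = (-0.4685, 0.4311, 0.6934, -0.3373)

w_1 = (2, 3, -1, -1); ‖w_1‖ = 3.8730, so q_1 = (0.5164, 0.7746, -0.2582, -0.2582).
q_1·w_2 = 0.5164·0 + 0.7746·4 + (-0.2582)·(-2) + (-0.2582)·1 = 3.3566.
u_2 = w_2 − 3.3566·q_1 = (-1.7333, 1.4000, -1.1333, 1.8667).
‖u_2‖ = 3.1198, so q_2 = (-0.5556, 0.4487, -0.3633, 0.5983).
q_1·w_3 = 0.5164·(-3) + 0.7746·4 + (-0.2582)·4 + (-0.2582)·(-2) = 1.0328; q_2·w_3 = (-0.5556)·(-3) + 0.4487·4 + (-0.3633)·4 + 0.5983·(-2) = 0.8120.
u_3 = w_3 − 1.0328·q_1 − 0.8120·q_2 = (-3.0822, 2.8356, 4.5616, -2.2192).
‖u_3‖ = 6.5783, so q_3 = (-0.4685, 0.4311, 0.6934, -0.3373).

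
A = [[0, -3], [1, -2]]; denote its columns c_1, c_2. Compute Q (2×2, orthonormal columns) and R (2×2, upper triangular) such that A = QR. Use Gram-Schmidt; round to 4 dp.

c_1 = (0, 1); ‖c_1‖ = 1.0000, so q_1 = (0.0000, 1.0000).
q_1·c_2 = 0.0000·(-3) + 1.0000·(-2) = -2.0000.
u_2 = c_2 + 2.0000·q_1 = (-3.0000, 0.0000).
‖u_2‖ = 3.0000, so q_2 = (-1.0000, 0.0000).

Q = [[0.0000, -1.0000], [1.0000, 0.0000]], R = [[1.0000, -2.0000], [0.0000, 3.0000]]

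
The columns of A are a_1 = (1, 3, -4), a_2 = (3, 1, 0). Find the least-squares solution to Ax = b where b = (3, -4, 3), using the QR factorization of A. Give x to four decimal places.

x = (-1.0714, 1.1429)

a_1 = (1, 3, -4); ‖a_1‖ = 5.0990, so q_1 = (0.1961, 0.5883, -0.7845).
q_1·a_2 = 0.1961·3 + 0.5883·1 + (-0.7845)·0 = 1.1767.
u_2 = a_2 − 1.1767·q_1 = (2.7692, 0.3077, 0.9231).
‖u_2‖ = 2.9352, so q_2 = (0.9435, 0.1048, 0.3145).
Qᵀb = (-4.1184, 3.3545).
Back-substitute: x_2 = 3.3545/2.9352 = 1.1429.
x_1 = (-4.1184 − 1.1767·1.1429)/5.0990 = -1.0714.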